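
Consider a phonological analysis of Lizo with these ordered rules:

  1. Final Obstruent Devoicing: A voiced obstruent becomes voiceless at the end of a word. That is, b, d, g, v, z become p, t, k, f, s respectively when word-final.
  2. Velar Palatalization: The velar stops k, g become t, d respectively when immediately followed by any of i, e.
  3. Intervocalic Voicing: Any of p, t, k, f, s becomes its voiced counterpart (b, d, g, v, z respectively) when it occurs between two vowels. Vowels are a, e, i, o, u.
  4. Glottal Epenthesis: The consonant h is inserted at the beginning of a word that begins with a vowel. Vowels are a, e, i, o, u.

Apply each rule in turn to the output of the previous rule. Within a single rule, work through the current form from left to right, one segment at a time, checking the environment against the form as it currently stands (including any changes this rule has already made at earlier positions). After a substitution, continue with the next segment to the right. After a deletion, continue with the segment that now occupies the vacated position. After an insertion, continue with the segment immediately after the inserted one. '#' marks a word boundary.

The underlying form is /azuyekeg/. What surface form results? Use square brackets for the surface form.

1 Final Obstruent Devoicing: [azuyekeg] → [azuyekek]
2 Velar Palatalization: [azuyekek] → [azuyetek]
3 Intervocalic Voicing: [azuyetek] → [azuyedek]
4 Glottal Epenthesis: [azuyedek] → [hazuyedek]

[hazuyedek]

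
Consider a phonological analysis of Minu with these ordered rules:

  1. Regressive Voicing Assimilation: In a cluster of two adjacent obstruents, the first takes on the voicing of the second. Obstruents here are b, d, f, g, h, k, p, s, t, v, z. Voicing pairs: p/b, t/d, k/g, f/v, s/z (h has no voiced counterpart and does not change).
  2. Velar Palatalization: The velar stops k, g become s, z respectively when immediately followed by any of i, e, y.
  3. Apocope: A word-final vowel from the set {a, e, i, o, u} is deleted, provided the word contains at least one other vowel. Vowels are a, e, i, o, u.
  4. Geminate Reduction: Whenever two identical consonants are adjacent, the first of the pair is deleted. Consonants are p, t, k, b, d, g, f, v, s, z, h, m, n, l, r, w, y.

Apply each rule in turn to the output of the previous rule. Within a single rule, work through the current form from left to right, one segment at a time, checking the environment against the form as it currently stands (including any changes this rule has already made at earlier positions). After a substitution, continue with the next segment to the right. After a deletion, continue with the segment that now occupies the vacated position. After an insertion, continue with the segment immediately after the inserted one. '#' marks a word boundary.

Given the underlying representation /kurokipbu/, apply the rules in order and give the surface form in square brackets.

[kurosib]

1 Regressive Voicing Assimilation: [kurokipbu] → [kurokibbu]
2 Velar Palatalization: [kurokibbu] → [kurosibbu]
3 Apocope: [kurosibbu] → [kurosibb]
4 Geminate Reduction: [kurosibb] → [kurosib]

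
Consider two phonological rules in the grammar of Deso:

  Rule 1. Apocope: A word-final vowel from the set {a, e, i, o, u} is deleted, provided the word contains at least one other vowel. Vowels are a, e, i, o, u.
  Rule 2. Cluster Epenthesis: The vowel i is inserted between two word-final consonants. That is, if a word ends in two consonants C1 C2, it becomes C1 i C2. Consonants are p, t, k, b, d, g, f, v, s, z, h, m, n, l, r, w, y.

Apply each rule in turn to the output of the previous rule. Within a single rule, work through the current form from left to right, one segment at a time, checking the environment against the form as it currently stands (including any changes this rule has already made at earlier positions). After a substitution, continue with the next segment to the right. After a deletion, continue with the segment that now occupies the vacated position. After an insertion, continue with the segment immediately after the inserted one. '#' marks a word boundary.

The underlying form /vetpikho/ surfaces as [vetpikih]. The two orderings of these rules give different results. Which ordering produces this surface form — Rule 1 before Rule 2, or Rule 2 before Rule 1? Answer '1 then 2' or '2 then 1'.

1 then 2

Order 1 then 2:
  1 Apocope: [vetpikho] → [vetpikh]
  2 Cluster Epenthesis: [vetpikh] → [vetpikih]
  result: [vetpikih]
Order 2 then 1:
  2 Cluster Epenthesis: no change — [vetpikho]
  1 Apocope: [vetpikho] → [vetpikh]
  result: [vetpikh]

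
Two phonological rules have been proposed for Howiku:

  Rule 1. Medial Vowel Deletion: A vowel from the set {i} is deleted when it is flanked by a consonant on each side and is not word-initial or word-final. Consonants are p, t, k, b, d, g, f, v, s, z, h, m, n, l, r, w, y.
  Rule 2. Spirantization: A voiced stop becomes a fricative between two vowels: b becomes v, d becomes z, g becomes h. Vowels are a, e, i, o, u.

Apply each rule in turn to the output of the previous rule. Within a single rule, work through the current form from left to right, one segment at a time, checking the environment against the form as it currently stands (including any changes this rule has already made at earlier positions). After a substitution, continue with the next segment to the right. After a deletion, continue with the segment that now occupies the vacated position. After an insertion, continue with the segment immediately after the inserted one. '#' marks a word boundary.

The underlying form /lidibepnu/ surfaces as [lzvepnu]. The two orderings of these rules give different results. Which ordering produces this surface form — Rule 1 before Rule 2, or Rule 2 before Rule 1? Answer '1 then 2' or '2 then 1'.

2 then 1

Order 1 then 2:
  1 Medial Vowel Deletion: [lidibepnu] → [ldbepnu]
  2 Spirantization: no change — [ldbepnu]
  result: [ldbepnu]
Order 2 then 1:
  2 Spirantization: [lidibepnu] → [lizivepnu]
  1 Medial Vowel Deletion: [lizivepnu] → [lzvepnu]
  result: [lzvepnu]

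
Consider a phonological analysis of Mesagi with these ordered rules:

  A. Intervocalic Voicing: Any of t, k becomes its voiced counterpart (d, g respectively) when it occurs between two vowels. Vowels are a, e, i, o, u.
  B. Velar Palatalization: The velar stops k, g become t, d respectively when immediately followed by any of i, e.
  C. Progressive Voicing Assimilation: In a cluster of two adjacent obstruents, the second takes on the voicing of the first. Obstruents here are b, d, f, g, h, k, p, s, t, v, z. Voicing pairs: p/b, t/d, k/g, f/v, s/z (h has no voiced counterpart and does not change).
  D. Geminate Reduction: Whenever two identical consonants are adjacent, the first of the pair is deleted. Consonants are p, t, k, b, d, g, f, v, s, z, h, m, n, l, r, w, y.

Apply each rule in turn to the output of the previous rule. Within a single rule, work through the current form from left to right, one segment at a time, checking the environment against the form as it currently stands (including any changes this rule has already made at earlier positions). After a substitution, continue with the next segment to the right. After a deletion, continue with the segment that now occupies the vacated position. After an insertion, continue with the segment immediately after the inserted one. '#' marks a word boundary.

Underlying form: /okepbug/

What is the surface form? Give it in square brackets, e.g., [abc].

A Intervocalic Voicing: [okepbug] → [ogepbug]
B Velar Palatalization: [ogepbug] → [odepbug]
C Progressive Voicing Assimilation: [odepbug] → [odeppug]
D Geminate Reduction: [odeppug] → [odepug]

[odepug]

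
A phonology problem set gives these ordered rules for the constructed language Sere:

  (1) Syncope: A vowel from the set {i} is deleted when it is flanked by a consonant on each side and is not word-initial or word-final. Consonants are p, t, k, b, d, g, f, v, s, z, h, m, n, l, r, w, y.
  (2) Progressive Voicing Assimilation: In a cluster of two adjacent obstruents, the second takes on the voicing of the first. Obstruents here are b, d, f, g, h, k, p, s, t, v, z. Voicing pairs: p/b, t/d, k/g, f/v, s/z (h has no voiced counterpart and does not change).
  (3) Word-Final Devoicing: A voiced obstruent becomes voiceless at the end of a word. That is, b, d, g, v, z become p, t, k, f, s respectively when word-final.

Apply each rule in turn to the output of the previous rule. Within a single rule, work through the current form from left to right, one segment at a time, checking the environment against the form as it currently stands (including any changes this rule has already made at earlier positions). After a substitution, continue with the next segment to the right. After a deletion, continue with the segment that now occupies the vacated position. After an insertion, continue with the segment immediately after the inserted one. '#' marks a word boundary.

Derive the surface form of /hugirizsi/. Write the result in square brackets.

(1) Syncope: [hugirizsi] → [hugrzsi]
(2) Progressive Voicing Assimilation: [hugrzsi] → [hugrzzi]
(3) Word-Final Devoicing: no change — [hugrzzi]

[hugrzzi]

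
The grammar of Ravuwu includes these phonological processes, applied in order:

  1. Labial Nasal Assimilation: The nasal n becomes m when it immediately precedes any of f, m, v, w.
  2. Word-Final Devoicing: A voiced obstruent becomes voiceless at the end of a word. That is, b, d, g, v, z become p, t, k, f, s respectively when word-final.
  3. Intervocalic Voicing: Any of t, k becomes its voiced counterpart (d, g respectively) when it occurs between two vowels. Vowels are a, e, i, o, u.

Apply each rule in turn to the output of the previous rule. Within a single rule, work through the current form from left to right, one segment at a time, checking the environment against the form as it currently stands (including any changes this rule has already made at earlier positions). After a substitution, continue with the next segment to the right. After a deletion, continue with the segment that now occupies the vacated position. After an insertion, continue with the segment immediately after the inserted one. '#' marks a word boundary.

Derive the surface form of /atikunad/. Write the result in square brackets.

1 Labial Nasal Assimilation: no change — [atikunad]
2 Word-Final Devoicing: [atikunad] → [atikunat]
3 Intervocalic Voicing: [atikunat] → [adigunat]

[adigunat]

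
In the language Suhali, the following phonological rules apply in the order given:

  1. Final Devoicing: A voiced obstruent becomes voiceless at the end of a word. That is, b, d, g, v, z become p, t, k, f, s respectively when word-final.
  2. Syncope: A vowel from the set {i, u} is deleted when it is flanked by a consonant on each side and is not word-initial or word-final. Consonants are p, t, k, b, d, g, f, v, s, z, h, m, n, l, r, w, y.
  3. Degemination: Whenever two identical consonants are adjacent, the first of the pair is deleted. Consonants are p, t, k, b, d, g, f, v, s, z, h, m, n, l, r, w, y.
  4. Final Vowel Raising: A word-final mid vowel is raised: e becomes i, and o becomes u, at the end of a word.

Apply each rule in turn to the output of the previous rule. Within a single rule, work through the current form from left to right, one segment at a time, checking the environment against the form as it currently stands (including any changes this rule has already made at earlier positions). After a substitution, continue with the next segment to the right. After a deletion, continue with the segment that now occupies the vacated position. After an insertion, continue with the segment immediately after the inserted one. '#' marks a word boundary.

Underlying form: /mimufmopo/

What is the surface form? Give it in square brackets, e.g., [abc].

[mfmopu]

1 Final Devoicing: no change — [mimufmopo]
2 Syncope: [mimufmopo] → [mmfmopo]
3 Degemination: [mmfmopo] → [mfmopo]
4 Final Vowel Raising: [mfmopo] → [mfmopu]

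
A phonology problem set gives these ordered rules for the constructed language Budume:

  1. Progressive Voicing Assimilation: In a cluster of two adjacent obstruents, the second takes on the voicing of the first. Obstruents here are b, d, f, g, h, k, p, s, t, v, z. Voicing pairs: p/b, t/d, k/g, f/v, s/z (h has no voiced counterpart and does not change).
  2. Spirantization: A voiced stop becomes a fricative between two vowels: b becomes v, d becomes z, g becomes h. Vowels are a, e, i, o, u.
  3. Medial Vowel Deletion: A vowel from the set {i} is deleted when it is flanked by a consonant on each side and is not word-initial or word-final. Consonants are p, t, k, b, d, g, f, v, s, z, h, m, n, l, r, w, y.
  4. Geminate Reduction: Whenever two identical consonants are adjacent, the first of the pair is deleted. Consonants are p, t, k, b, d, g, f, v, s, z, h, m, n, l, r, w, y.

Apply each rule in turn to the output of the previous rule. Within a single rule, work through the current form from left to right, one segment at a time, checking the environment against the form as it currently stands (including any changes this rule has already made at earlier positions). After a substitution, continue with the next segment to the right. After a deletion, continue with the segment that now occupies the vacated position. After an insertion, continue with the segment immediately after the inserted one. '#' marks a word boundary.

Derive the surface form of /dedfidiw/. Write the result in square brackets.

1 Progressive Voicing Assimilation: [dedfidiw] → [dedvidiw]
2 Spirantization: [dedvidiw] → [dedviziw]
3 Medial Vowel Deletion: [dedviziw] → [dedvzw]
4 Geminate Reduction: no change — [dedvzw]

[dedvzw]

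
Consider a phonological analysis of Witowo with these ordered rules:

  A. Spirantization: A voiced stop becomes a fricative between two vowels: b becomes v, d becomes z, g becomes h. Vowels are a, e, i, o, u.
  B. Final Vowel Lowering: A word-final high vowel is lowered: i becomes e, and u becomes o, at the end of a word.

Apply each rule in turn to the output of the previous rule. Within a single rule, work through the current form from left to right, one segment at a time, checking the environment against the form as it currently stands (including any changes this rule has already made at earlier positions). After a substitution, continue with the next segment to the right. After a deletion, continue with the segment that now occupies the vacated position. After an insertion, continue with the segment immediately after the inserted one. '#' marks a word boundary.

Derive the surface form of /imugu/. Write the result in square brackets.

A Spirantization: [imugu] → [imuhu]
B Final Vowel Lowering: [imuhu] → [imuho]

[imuho]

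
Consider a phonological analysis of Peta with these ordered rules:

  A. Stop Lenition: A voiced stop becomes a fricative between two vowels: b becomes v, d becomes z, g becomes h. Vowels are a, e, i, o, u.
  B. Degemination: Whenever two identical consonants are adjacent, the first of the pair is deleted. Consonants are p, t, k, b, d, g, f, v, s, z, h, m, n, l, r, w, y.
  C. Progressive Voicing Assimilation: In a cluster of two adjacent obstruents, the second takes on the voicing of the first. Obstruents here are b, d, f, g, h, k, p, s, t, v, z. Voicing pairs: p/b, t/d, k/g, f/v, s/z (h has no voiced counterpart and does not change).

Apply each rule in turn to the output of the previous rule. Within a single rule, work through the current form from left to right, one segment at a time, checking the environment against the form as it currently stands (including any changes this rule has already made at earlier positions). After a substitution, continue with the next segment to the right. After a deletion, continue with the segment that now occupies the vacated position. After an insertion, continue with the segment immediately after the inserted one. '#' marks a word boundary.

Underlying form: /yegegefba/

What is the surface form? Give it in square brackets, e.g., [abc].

[yehehefpa]

A Stop Lenition: [yegegefba] → [yehehefba]
B Degemination: no change — [yehehefba]
C Progressive Voicing Assimilation: [yehehefba] → [yehehefpa]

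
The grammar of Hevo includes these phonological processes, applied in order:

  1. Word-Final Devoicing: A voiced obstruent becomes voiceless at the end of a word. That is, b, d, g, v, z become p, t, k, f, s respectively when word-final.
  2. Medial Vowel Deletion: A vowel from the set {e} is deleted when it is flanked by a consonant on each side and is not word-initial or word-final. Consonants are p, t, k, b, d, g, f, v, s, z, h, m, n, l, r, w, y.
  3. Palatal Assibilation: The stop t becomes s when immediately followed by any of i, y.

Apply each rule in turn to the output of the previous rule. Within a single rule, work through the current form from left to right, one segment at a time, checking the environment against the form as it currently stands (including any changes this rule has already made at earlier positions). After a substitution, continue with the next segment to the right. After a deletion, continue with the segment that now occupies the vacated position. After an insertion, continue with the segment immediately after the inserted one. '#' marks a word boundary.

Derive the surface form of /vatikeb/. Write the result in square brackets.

[vasikp]

1 Word-Final Devoicing: [vatikeb] → [vatikep]
2 Medial Vowel Deletion: [vatikep] → [vatikp]
3 Palatal Assibilation: [vatikp] → [vasikp]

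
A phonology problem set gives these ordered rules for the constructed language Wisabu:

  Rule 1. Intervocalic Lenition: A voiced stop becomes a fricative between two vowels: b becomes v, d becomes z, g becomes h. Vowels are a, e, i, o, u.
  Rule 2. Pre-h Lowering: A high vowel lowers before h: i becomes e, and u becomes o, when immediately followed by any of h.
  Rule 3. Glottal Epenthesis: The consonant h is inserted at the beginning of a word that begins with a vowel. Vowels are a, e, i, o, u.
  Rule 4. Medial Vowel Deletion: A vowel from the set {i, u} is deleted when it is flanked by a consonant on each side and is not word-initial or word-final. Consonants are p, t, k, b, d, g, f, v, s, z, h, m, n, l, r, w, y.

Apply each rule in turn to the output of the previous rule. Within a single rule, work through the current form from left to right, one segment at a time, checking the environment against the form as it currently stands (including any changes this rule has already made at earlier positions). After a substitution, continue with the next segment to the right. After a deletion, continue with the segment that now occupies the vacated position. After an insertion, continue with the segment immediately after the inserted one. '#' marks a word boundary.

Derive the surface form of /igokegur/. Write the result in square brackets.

[hehokehr]

Rule 1 Intervocalic Lenition: [igokegur] → [ihokehur]
Rule 2 Pre-h Lowering: [ihokehur] → [ehokehur]
Rule 3 Glottal Epenthesis: [ehokehur] → [hehokehur]
Rule 4 Medial Vowel Deletion: [hehokehur] → [hehokehr]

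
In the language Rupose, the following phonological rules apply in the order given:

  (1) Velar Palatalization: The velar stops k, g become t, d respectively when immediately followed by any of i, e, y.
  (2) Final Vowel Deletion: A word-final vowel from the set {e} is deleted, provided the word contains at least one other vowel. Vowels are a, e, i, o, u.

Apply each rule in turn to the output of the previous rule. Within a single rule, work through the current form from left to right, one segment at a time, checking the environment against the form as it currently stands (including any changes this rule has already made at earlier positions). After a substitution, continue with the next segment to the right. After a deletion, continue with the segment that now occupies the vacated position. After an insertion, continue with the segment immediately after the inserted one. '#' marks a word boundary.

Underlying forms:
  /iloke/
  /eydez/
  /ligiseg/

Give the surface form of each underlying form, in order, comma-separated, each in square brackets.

/iloke/:
  (1) Velar Palatalization: [iloke] → [ilote]
  (2) Final Vowel Deletion: [ilote] → [ilot]
/eydez/:
  (1) Velar Palatalization: no change — [eydez]
  (2) Final Vowel Deletion: no change — [eydez]
/ligiseg/:
  (1) Velar Palatalization: [ligiseg] → [lidiseg]
  (2) Final Vowel Deletion: no change — [lidiseg]

[ilot], [eydez], [lidiseg]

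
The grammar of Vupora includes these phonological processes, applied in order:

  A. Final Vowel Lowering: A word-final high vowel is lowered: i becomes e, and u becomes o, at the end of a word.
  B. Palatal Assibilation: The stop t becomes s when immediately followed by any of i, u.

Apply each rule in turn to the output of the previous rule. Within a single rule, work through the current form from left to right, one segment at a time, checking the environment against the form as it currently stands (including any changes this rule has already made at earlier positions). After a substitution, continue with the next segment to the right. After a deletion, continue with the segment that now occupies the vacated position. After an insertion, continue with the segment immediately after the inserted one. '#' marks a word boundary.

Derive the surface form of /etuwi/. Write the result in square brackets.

A Final Vowel Lowering: [etuwi] → [etuwe]
B Palatal Assibilation: [etuwe] → [esuwe]

[esuwe]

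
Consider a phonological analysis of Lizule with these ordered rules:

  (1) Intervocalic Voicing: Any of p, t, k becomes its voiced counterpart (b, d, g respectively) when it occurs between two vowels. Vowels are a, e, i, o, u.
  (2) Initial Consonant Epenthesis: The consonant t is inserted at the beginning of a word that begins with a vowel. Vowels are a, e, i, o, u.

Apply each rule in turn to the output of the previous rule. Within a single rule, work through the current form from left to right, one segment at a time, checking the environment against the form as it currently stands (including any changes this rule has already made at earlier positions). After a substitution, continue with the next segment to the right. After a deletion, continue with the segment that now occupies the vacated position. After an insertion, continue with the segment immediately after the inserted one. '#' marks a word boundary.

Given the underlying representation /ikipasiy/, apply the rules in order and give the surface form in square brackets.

[tigibasiy]

(1) Intervocalic Voicing: [ikipasiy] → [igibasiy]
(2) Initial Consonant Epenthesis: [igibasiy] → [tigibasiy]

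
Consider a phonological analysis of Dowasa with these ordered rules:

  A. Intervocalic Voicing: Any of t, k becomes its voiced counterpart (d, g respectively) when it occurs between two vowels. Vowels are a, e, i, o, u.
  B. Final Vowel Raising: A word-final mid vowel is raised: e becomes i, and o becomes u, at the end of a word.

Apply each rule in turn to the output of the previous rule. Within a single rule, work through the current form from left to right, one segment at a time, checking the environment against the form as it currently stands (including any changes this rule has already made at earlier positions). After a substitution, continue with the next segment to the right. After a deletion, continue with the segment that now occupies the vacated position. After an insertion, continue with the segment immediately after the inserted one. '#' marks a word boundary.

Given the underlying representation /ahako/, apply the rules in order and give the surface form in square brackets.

[ahagu]

A Intervocalic Voicing: [ahako] → [ahago]
B Final Vowel Raising: [ahago] → [ahagu]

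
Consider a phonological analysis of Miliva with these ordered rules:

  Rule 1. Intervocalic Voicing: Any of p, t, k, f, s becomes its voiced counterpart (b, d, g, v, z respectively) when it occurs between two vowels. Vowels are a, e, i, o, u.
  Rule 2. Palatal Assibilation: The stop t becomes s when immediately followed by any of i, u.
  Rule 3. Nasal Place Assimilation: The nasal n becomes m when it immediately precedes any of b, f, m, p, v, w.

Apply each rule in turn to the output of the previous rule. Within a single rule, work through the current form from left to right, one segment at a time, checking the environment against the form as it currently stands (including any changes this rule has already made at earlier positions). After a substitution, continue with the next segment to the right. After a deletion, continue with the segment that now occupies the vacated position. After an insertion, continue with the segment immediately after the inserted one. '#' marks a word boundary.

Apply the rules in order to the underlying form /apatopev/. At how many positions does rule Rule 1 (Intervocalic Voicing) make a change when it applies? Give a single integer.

Rule 1 Intervocalic Voicing: [apatopev] → [abadobev]
Rule 2 Palatal Assibilation: no change — [abadobev]
Rule 3 Nasal Place Assimilation: no change — [abadobev]
Rule Rule 1 changed 3 position(s).

3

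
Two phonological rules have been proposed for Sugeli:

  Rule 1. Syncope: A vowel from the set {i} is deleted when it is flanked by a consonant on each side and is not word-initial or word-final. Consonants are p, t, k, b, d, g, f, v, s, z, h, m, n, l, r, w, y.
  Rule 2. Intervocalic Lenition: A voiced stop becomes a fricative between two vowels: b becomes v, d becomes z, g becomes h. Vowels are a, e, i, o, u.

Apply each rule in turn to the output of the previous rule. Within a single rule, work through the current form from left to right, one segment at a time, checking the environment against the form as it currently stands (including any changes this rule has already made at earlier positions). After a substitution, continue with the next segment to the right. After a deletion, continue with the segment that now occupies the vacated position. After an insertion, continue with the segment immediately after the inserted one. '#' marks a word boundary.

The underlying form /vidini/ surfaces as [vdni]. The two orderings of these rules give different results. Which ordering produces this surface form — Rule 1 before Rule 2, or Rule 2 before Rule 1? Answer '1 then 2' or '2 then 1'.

Order 1 then 2:
  1 Syncope: [vidini] → [vdni]
  2 Intervocalic Lenition: no change — [vdni]
  result: [vdni]
Order 2 then 1:
  2 Intervocalic Lenition: [vidini] → [vizini]
  1 Syncope: [vizini] → [vzni]
  result: [vzni]

1 then 2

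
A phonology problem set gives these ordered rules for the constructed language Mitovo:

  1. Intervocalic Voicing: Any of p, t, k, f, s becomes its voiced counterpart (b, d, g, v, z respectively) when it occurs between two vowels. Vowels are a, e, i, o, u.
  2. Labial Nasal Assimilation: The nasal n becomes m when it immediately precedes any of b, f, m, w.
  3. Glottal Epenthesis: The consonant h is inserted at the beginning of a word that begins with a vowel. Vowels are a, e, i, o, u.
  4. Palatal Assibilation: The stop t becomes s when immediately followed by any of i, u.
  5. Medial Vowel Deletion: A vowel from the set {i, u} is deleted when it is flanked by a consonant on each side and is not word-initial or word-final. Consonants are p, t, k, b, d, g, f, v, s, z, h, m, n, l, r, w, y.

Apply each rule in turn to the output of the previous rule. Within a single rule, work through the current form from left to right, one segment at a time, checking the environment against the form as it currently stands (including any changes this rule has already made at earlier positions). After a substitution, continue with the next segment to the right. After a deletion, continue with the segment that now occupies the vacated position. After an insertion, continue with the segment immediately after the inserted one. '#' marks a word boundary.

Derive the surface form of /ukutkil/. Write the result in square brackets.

[hgtkl]

1 Intervocalic Voicing: [ukutkil] → [ugutkil]
2 Labial Nasal Assimilation: no change — [ugutkil]
3 Glottal Epenthesis: [ugutkil] → [hugutkil]
4 Palatal Assibilation: no change — [hugutkil]
5 Medial Vowel Deletion: [hugutkil] → [hgtkl]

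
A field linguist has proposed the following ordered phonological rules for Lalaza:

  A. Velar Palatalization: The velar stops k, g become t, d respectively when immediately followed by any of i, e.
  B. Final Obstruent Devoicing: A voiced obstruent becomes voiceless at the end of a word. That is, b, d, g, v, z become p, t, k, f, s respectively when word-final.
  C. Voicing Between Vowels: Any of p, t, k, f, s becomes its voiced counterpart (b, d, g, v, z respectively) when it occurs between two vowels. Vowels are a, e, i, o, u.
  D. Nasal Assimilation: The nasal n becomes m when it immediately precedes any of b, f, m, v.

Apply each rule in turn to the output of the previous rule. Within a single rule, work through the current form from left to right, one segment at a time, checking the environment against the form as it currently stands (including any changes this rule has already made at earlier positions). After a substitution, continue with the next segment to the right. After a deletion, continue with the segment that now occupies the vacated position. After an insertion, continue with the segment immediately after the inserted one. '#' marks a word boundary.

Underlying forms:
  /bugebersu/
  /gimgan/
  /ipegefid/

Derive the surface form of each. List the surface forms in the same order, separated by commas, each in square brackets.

/bugebersu/:
  A Velar Palatalization: [bugebersu] → [budebersu]
  B Final Obstruent Devoicing: no change — [budebersu]
  C Voicing Between Vowels: no change — [budebersu]
  D Nasal Assimilation: no change — [budebersu]
/gimgan/:
  A Velar Palatalization: [gimgan] → [dimgan]
  B Final Obstruent Devoicing: no change — [dimgan]
  C Voicing Between Vowels: no change — [dimgan]
  D Nasal Assimilation: no change — [dimgan]
/ipegefid/:
  A Velar Palatalization: [ipegefid] → [ipedefid]
  B Final Obstruent Devoicing: [ipedefid] → [ipedefit]
  C Voicing Between Vowels: [ipedefit] → [ibedevit]
  D Nasal Assimilation: no change — [ibedevit]

[budebersu], [dimgan], [ibedevit]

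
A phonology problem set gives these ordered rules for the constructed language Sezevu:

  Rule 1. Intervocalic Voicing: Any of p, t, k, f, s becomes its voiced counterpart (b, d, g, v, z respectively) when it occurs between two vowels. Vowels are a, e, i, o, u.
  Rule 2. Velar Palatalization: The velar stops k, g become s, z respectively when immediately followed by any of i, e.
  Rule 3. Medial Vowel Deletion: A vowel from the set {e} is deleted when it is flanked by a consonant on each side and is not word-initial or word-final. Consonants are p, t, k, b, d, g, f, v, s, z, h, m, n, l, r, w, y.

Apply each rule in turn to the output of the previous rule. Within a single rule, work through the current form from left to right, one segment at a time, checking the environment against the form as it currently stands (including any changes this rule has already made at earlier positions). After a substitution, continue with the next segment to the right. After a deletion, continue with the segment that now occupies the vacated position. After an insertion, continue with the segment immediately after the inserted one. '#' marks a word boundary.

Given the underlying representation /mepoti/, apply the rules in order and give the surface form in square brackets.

[mbodi]

Rule 1 Intervocalic Voicing: [mepoti] → [mebodi]
Rule 2 Velar Palatalization: no change — [mebodi]
Rule 3 Medial Vowel Deletion: [mebodi] → [mbodi]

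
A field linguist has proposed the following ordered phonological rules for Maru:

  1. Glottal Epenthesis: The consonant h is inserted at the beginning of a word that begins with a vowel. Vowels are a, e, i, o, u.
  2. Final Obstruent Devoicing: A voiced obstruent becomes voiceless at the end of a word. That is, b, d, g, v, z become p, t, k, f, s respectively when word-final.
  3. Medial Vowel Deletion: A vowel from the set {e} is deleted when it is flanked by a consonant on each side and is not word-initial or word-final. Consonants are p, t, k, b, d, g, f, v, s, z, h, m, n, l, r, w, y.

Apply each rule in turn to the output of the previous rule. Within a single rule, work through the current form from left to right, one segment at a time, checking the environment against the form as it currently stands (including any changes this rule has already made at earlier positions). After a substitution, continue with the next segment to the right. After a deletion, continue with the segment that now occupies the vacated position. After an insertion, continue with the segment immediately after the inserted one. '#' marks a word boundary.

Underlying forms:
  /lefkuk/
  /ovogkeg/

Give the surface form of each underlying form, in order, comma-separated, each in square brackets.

[lfkuk], [hovogkk]

/lefkuk/:
  1 Glottal Epenthesis: no change — [lefkuk]
  2 Final Obstruent Devoicing: no change — [lefkuk]
  3 Medial Vowel Deletion: [lefkuk] → [lfkuk]
/ovogkeg/:
  1 Glottal Epenthesis: [ovogkeg] → [hovogkeg]
  2 Final Obstruent Devoicing: [hovogkeg] → [hovogkek]
  3 Medial Vowel Deletion: [hovogkek] → [hovogkk]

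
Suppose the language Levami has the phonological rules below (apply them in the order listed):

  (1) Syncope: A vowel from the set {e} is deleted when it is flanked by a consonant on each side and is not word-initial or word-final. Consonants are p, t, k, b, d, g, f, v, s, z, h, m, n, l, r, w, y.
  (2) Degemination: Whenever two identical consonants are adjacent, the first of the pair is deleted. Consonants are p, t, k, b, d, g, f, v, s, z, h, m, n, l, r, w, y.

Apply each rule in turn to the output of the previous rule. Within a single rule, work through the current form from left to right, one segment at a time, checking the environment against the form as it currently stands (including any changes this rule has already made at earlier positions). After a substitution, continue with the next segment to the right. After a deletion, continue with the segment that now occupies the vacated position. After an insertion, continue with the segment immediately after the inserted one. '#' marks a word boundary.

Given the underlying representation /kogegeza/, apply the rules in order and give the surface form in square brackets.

[kogza]

(1) Syncope: [kogegeza] → [koggza]
(2) Degemination: [koggza] → [kogza]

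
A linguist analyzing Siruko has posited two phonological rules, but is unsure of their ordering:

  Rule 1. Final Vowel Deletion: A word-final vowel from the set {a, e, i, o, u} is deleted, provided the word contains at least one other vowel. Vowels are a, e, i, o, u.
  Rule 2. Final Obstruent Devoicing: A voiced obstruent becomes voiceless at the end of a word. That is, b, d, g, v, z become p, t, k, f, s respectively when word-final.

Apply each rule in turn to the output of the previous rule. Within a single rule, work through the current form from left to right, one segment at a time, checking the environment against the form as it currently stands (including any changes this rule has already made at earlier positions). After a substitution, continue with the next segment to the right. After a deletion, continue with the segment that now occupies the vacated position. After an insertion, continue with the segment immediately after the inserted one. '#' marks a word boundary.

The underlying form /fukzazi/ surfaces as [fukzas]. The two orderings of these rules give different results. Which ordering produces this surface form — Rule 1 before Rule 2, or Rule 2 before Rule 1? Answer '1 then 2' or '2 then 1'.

1 then 2

Order 1 then 2:
  1 Final Vowel Deletion: [fukzazi] → [fukzaz]
  2 Final Obstruent Devoicing: [fukzaz] → [fukzas]
  result: [fukzas]
Order 2 then 1:
  2 Final Obstruent Devoicing: no change — [fukzazi]
  1 Final Vowel Deletion: [fukzazi] → [fukzaz]
  result: [fukzaz]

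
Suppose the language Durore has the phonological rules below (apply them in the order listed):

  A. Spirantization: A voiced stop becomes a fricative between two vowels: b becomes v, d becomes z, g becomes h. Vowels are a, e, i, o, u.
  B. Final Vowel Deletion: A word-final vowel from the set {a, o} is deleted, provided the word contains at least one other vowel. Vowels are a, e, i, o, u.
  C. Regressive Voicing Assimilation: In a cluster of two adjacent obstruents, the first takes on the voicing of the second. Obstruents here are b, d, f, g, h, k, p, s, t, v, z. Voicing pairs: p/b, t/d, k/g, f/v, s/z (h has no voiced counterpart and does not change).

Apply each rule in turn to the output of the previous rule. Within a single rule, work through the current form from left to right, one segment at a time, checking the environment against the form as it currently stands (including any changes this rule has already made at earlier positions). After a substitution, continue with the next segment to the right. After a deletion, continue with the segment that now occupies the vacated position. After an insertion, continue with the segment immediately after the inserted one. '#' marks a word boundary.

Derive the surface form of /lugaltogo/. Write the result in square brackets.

[luhaltoh]

A Spirantization: [lugaltogo] → [luhaltoho]
B Final Vowel Deletion: [luhaltoho] → [luhaltoh]
C Regressive Voicing Assimilation: no change — [luhaltoh]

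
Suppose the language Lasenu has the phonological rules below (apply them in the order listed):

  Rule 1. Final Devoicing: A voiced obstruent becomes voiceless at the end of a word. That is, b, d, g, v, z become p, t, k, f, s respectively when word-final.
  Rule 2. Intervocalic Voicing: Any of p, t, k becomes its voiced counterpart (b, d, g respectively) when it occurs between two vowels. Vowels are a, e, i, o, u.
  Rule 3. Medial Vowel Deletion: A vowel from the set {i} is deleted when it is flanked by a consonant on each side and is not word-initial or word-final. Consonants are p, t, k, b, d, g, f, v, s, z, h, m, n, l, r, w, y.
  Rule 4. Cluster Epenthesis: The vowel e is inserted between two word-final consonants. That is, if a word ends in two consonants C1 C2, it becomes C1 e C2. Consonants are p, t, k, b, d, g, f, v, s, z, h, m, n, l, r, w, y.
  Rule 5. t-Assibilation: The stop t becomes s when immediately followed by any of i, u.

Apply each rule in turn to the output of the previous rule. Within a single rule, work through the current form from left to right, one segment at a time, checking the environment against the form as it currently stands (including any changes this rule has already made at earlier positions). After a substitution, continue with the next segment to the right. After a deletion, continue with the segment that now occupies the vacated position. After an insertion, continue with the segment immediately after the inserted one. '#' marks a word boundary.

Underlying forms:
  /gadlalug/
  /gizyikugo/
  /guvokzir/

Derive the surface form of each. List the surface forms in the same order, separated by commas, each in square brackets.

[gadlaluk], [gzygugo], [guvokzer]

/gadlalug/:
  Rule 1 Final Devoicing: [gadlalug] → [gadlaluk]
  Rule 2 Intervocalic Voicing: no change — [gadlaluk]
  Rule 3 Medial Vowel Deletion: no change — [gadlaluk]
  Rule 4 Cluster Epenthesis: no change — [gadlaluk]
  Rule 5 t-Assibilation: no change — [gadlaluk]
/gizyikugo/:
  Rule 1 Final Devoicing: no change — [gizyikugo]
  Rule 2 Intervocalic Voicing: [gizyikugo] → [gizyigugo]
  Rule 3 Medial Vowel Deletion: [gizyigugo] → [gzygugo]
  Rule 4 Cluster Epenthesis: no change — [gzygugo]
  Rule 5 t-Assibilation: no change — [gzygugo]
/guvokzir/:
  Rule 1 Final Devoicing: no change — [guvokzir]
  Rule 2 Intervocalic Voicing: no change — [guvokzir]
  Rule 3 Medial Vowel Deletion: [guvokzir] → [guvokzr]
  Rule 4 Cluster Epenthesis: [guvokzr] → [guvokzer]
  Rule 5 t-Assibilation: no change — [guvokzer]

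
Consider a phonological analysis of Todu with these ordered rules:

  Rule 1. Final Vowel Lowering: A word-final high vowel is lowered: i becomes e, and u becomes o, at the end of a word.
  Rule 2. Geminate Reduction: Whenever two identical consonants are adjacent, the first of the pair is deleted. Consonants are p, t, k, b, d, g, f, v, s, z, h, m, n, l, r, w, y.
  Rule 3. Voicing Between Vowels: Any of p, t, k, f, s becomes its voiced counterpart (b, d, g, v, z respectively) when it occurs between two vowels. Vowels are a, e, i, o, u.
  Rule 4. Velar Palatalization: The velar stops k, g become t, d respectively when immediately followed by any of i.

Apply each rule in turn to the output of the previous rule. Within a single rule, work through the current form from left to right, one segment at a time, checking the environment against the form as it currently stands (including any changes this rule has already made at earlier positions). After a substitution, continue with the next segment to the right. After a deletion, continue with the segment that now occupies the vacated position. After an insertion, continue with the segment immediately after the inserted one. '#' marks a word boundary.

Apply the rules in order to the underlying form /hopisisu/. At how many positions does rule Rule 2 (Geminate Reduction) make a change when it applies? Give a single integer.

Rule 1 Final Vowel Lowering: [hopisisu] → [hopisiso]
Rule 2 Geminate Reduction: no change — [hopisiso]
Rule 3 Voicing Between Vowels: [hopisiso] → [hobizizo]
Rule 4 Velar Palatalization: no change — [hobizizo]
Rule Rule 2 changed 0 position(s).

0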